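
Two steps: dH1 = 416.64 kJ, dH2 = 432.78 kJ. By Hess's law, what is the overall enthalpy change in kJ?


Hess's law: enthalpy is a state function, so add the step enthalpies.
dH_total = dH1 + dH2 = 416.64 + (432.78)
dH_total = 849.42 kJ:

849.42 kJ


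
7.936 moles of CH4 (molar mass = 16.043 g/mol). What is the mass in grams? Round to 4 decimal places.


mass = n * M
mass = 7.936 * 16.043
mass = 127.317248 g, rounded to 4 dp:

127.3172 g


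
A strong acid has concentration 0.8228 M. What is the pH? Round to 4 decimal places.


A strong acid dissociates completely, so [H+] equals the given concentration.
pH = -log10([H+]) = -log10(0.8228)
pH = 0.08470572, rounded to 4 dp:

0.0847


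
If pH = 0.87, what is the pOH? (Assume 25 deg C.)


At 25 deg C, pH + pOH = 14.
pOH = 14 - pH = 14 - 0.87
pOH = 13.13:

13.13


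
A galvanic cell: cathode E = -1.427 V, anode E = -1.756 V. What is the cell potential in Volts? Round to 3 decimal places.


Standard cell potential: E_cell = E_cathode - E_anode.
E_cell = -1.427 - (-1.756)
E_cell = 0.329 V, rounded to 3 dp:

0.329 V


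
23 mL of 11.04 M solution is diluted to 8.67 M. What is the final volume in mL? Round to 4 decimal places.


Dilution: M1*V1 = M2*V2, solve for V2.
V2 = M1*V1 / M2
V2 = 11.04 * 23 / 8.67
V2 = 253.92 / 8.67
V2 = 29.28719723 mL, rounded to 4 dp:

29.2872 mL


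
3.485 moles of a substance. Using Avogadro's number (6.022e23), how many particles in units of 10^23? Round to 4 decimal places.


N = n * NA, then divide by 1e23 for the requested units.
N / 1e23 = n * 6.022
N / 1e23 = 3.485 * 6.022
N / 1e23 = 20.98667, rounded to 4 dp:

20.9867


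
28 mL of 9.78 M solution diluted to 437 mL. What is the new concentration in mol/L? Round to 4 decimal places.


Dilution: M1*V1 = M2*V2, solve for M2.
M2 = M1*V1 / V2
M2 = 9.78 * 28 / 437
M2 = 273.84 / 437
M2 = 0.62663616 mol/L, rounded to 4 dp:

0.6266 mol/L


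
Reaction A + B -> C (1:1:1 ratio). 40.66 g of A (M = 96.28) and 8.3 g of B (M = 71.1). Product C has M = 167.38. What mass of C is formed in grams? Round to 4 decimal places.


Find moles of each reactant; the smaller value is the limiting reagent in a 1:1:1 reaction, so moles_C equals moles of the limiter.
n_A = mass_A / M_A = 40.66 / 96.28 = 0.42231 mol
n_B = mass_B / M_B = 8.3 / 71.1 = 0.116737 mol
Limiting reagent: B (smaller), n_limiting = 0.116737 mol
mass_C = n_limiting * M_C = 0.116737 * 167.38
mass_C = 19.53943906 g, rounded to 4 dp:

19.5394 g


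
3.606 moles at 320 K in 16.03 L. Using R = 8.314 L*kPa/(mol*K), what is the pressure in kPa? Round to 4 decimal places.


PV = nRT, solve for P = nRT / V.
nRT = 3.606 * 8.314 * 320 = 9593.6909
P = 9593.6909 / 16.03
P = 598.48352464 kPa, rounded to 4 dp:

598.4835 kPa


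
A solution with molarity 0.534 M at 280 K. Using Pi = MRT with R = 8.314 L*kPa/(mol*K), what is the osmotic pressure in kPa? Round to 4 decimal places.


Osmotic pressure (van't Hoff): Pi = M*R*T.
RT = 8.314 * 280 = 2327.92
Pi = 0.534 * 2327.92
Pi = 1243.10928 kPa, rounded to 4 dp:

1243.1093 kPa


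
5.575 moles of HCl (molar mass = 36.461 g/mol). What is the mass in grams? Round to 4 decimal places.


mass = n * M
mass = 5.575 * 36.461
mass = 203.270075 g, rounded to 4 dp:

203.2701 g


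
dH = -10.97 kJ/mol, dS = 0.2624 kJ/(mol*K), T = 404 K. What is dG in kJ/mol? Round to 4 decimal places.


Gibbs: dG = dH - T*dS (consistent units, dS already in kJ/(mol*K)).
T*dS = 404 * 0.2624 = 106.0096
dG = -10.97 - (106.0096)
dG = -116.9796 kJ/mol, rounded to 4 dp:

-116.9796 kJ/mol


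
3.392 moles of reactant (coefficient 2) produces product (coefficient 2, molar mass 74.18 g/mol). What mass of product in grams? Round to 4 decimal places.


Use the coefficient ratio to convert reactant moles to product moles, then multiply by the product's molar mass.
moles_P = moles_R * (coeff_P / coeff_R) = 3.392 * (2/2) = 3.392
mass_P = moles_P * M_P = 3.392 * 74.18
mass_P = 251.61856 g, rounded to 4 dp:

251.6186 g


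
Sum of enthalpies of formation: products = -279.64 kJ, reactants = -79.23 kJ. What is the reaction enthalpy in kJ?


dH_rxn = sum(dH_f products) - sum(dH_f reactants)
dH_rxn = -279.64 - (-79.23)
dH_rxn = -200.41 kJ:

-200.41 kJ


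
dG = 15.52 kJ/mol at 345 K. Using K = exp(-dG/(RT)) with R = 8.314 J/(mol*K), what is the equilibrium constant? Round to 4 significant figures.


dG is in kJ/mol; multiply by 1000 to match R in J/(mol*K).
RT = 8.314 * 345 = 2868.33 J/mol
exponent = -dG*1000 / (RT) = -(15.52*1000) / 2868.33 = -5.41081396
K = exp(-5.41081396)
K = 0.004468002, rounded to 4 significant figures:

0.004468


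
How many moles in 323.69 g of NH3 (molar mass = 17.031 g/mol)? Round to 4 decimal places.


n = mass / M
n = 323.69 / 17.031
n = 19.00593036 mol, rounded to 4 dp:

19.0059 mol


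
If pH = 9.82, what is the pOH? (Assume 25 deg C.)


At 25 deg C, pH + pOH = 14.
pOH = 14 - pH = 14 - 9.82
pOH = 4.18:

4.18


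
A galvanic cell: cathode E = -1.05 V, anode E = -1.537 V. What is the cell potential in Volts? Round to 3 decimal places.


Standard cell potential: E_cell = E_cathode - E_anode.
E_cell = -1.05 - (-1.537)
E_cell = 0.487 V, rounded to 3 dp:

0.487 V


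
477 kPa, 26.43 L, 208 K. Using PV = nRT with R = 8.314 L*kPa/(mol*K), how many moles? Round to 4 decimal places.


PV = nRT, solve for n = PV / (RT).
PV = 477 * 26.43 = 12607.11
RT = 8.314 * 208 = 1729.312
n = 12607.11 / 1729.312
n = 7.29024606 mol, rounded to 4 dp:

7.2902 mol


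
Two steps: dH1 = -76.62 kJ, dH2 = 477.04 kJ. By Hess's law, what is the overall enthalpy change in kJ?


Hess's law: enthalpy is a state function, so add the step enthalpies.
dH_total = dH1 + dH2 = -76.62 + (477.04)
dH_total = 400.42 kJ:

400.42 kJ


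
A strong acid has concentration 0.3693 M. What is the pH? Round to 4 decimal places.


A strong acid dissociates completely, so [H+] equals the given concentration.
pH = -log10([H+]) = -log10(0.3693)
pH = 0.43262069, rounded to 4 dp:

0.4326


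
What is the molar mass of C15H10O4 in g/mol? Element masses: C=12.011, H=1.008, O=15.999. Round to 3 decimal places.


M = sum(count * atomic_mass) over atoms.
M = 15*12.011 + 10*1.008 + 4*15.999
M = 180.165 + 10.08 + 63.996
M = 254.241 g/mol, rounded to 3 dp:

254.241 g/mol


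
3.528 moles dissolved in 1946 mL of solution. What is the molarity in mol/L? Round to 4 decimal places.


Convert volume to liters: V_L = V_mL / 1000.
V_L = 1946 / 1000 = 1.946 L
M = n / V_L = 3.528 / 1.946
M = 1.81294964 mol/L, rounded to 4 dp:

1.8129 mol/L


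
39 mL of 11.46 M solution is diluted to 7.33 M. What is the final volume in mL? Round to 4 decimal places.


Dilution: M1*V1 = M2*V2, solve for V2.
V2 = M1*V1 / M2
V2 = 11.46 * 39 / 7.33
V2 = 446.94 / 7.33
V2 = 60.97407913 mL, rounded to 4 dp:

60.9741 mL


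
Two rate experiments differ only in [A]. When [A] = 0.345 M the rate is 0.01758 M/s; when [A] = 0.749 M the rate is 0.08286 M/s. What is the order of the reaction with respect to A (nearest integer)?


Rate is proportional to [A]^n, so rate2/rate1 = ([A]2/[A]1)^n. Take logs to solve for n.
rate2/rate1 = 0.08286 / 0.01758 = 4.7133
[A]2/[A]1 = 0.749 / 0.345 = 2.171
n = ln(4.7133) / ln(2.171) = 2.0
Nearest integer order:

2


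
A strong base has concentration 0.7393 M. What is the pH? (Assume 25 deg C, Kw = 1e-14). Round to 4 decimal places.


A strong base dissociates completely, so [OH-] equals the given concentration.
pOH = -log10([OH-]) = -log10(0.7393) = 0.131179
pH = 14 - pOH = 14 - 0.131179
pH = 13.868821, rounded to 4 dp:

13.8688


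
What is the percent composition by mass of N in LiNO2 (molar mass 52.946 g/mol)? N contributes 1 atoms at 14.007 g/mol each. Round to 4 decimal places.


pct = 100 * (n_elem * M_elem) / M_total
mass_contribution = 1 * 14.007 = 14.007 g/mol
pct = 100 * 14.007 / 52.946
pct = 26.4552563 %, rounded to 4 dp:

26.4553 %


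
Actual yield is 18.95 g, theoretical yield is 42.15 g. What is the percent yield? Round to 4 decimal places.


% yield = 100 * actual / theoretical
% yield = 100 * 18.95 / 42.15
% yield = 44.95848161 %, rounded to 4 dp:

44.9585 %


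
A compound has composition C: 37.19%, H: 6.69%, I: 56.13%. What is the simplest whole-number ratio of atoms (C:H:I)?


Assume 100 g of compound, divide each mass% by atomic mass to get moles, then normalize by the smallest to get a raw atom ratio.
Moles per 100 g: C: 37.19/12.011 = 3.0963, H: 6.69/1.008 = 6.6369, I: 56.13/126.904 = 0.4423
Raw ratio (divide by min = 0.4423): C: 7.0, H: 15.005, I: 1.0
Multiply by 1 to clear fractions: C: 7.0 ~= 7, H: 15.005 ~= 15, I: 1.0 ~= 1
Reduce by GCD to get the simplest whole-number ratio:

7:15:1


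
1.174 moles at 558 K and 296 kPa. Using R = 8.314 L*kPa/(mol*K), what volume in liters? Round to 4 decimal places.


PV = nRT, solve for V = nRT / P.
nRT = 1.174 * 8.314 * 558 = 5446.4349
V = 5446.4349 / 296
V = 18.40011791 L, rounded to 4 dp:

18.4001 L


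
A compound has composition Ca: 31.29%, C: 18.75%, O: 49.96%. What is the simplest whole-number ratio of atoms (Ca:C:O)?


Assume 100 g of compound, divide each mass% by atomic mass to get moles, then normalize by the smallest to get a raw atom ratio.
Moles per 100 g: Ca: 31.29/40.078 = 0.7807, C: 18.75/12.011 = 1.5611, O: 49.96/15.999 = 3.1227
Raw ratio (divide by min = 0.7807): Ca: 1.0, C: 2.0, O: 4.0
Multiply by 1 to clear fractions: Ca: 1.0 ~= 1, C: 2.0 ~= 2, O: 4.0 ~= 4
Reduce by GCD to get the simplest whole-number ratio:

1:2:4


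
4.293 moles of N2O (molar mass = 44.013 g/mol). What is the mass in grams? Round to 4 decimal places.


mass = n * M
mass = 4.293 * 44.013
mass = 188.947809 g, rounded to 4 dp:

188.9478 g


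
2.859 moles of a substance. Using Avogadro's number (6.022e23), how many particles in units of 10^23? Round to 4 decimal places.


N = n * NA, then divide by 1e23 for the requested units.
N / 1e23 = n * 6.022
N / 1e23 = 2.859 * 6.022
N / 1e23 = 17.216898, rounded to 4 dp:

17.2169


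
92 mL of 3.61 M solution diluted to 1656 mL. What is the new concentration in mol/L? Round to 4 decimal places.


Dilution: M1*V1 = M2*V2, solve for M2.
M2 = M1*V1 / V2
M2 = 3.61 * 92 / 1656
M2 = 332.12 / 1656
M2 = 0.20055556 mol/L, rounded to 4 dp:

0.2006 mol/L


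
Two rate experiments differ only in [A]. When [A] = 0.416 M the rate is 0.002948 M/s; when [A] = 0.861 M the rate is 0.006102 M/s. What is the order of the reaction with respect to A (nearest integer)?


Rate is proportional to [A]^n, so rate2/rate1 = ([A]2/[A]1)^n. Take logs to solve for n.
rate2/rate1 = 0.006102 / 0.002948 = 2.0699
[A]2/[A]1 = 0.861 / 0.416 = 2.0697
n = ln(2.0699) / ln(2.0697) = 1.0
Nearest integer order:

1


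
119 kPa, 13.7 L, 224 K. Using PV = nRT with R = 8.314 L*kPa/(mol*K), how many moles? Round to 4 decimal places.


PV = nRT, solve for n = PV / (RT).
PV = 119 * 13.7 = 1630.3
RT = 8.314 * 224 = 1862.336
n = 1630.3 / 1862.336
n = 0.87540594 mol, rounded to 4 dp:

0.8754 mol


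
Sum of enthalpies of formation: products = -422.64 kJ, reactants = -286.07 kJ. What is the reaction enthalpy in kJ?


dH_rxn = sum(dH_f products) - sum(dH_f reactants)
dH_rxn = -422.64 - (-286.07)
dH_rxn = -136.57 kJ:

-136.57 kJ


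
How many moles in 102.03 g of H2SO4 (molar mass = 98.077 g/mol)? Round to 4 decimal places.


n = mass / M
n = 102.03 / 98.077
n = 1.04030507 mol, rounded to 4 dp:

1.0403 mol


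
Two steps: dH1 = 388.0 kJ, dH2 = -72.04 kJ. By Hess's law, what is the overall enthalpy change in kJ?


Hess's law: enthalpy is a state function, so add the step enthalpies.
dH_total = dH1 + dH2 = 388.0 + (-72.04)
dH_total = 315.96 kJ:

315.96 kJ


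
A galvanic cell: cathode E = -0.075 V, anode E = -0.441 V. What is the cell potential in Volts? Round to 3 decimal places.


Standard cell potential: E_cell = E_cathode - E_anode.
E_cell = -0.075 - (-0.441)
E_cell = 0.366 V, rounded to 3 dp:

0.366 V


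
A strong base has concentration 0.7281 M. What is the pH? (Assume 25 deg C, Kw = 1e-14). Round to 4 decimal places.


A strong base dissociates completely, so [OH-] equals the given concentration.
pOH = -log10([OH-]) = -log10(0.7281) = 0.137809
pH = 14 - pOH = 14 - 0.137809
pH = 13.862191, rounded to 4 dp:

13.8622


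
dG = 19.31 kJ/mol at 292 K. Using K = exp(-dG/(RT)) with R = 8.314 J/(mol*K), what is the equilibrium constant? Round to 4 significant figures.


dG is in kJ/mol; multiply by 1000 to match R in J/(mol*K).
RT = 8.314 * 292 = 2427.688 J/mol
exponent = -dG*1000 / (RT) = -(19.31*1000) / 2427.688 = -7.95406988
K = exp(-7.95406988)
K = 0.00035122979, rounded to 4 significant figures:

0.0003512


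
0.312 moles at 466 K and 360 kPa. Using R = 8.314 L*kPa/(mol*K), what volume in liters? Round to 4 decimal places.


PV = nRT, solve for V = nRT / P.
nRT = 0.312 * 8.314 * 466 = 1208.7891
V = 1208.7891 / 360
V = 3.3577475 L, rounded to 4 dp:

3.3577 L


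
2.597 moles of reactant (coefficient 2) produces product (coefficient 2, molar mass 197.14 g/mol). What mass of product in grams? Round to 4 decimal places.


Use the coefficient ratio to convert reactant moles to product moles, then multiply by the product's molar mass.
moles_P = moles_R * (coeff_P / coeff_R) = 2.597 * (2/2) = 2.597
mass_P = moles_P * M_P = 2.597 * 197.14
mass_P = 511.97258 g, rounded to 4 dp:

511.9726 g


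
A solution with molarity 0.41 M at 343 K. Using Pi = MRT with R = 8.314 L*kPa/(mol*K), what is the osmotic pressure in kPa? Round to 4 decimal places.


Osmotic pressure (van't Hoff): Pi = M*R*T.
RT = 8.314 * 343 = 2851.702
Pi = 0.41 * 2851.702
Pi = 1169.19782 kPa, rounded to 4 dp:

1169.1978 kPa


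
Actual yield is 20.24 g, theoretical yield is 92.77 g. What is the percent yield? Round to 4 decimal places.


% yield = 100 * actual / theoretical
% yield = 100 * 20.24 / 92.77
% yield = 21.81739787 %, rounded to 4 dp:

21.8174 %


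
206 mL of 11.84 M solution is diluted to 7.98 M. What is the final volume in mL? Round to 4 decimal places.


Dilution: M1*V1 = M2*V2, solve for V2.
V2 = M1*V1 / M2
V2 = 11.84 * 206 / 7.98
V2 = 2439.04 / 7.98
V2 = 305.64411028 mL, rounded to 4 dp:

305.6441 mL


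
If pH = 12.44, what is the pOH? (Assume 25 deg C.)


At 25 deg C, pH + pOH = 14.
pOH = 14 - pH = 14 - 12.44
pOH = 1.56:

1.56


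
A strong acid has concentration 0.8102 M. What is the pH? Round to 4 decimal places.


A strong acid dissociates completely, so [H+] equals the given concentration.
pH = -log10([H+]) = -log10(0.8102)
pH = 0.09140776, rounded to 4 dp:

0.0914


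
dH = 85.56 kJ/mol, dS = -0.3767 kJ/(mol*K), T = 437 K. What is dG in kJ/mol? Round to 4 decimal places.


Gibbs: dG = dH - T*dS (consistent units, dS already in kJ/(mol*K)).
T*dS = 437 * -0.3767 = -164.6179
dG = 85.56 - (-164.6179)
dG = 250.1779 kJ/mol, rounded to 4 dp:

250.1779 kJ/mol


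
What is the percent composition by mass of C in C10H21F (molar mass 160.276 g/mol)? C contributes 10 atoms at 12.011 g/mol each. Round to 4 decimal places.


pct = 100 * (n_elem * M_elem) / M_total
mass_contribution = 10 * 12.011 = 120.11 g/mol
pct = 100 * 120.11 / 160.276
pct = 74.9394794 %, rounded to 4 dp:

74.9395 %


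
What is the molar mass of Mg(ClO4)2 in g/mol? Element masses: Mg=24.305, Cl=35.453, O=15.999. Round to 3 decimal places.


M = sum(count * atomic_mass) over atoms.
M = 1*24.305 + 2*35.453 + 8*15.999
M = 24.305 + 70.906 + 127.992
M = 223.203 g/mol, rounded to 3 dp:

223.203 g/mol


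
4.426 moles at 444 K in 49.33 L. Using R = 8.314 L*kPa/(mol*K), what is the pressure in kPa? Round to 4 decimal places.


PV = nRT, solve for P = nRT / V.
nRT = 4.426 * 8.314 * 444 = 16338.2072
P = 16338.2072 / 49.33
P = 331.20225421 kPa, rounded to 4 dp:

331.2023 kPa


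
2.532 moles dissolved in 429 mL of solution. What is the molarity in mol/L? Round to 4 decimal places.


Convert volume to liters: V_L = V_mL / 1000.
V_L = 429 / 1000 = 0.429 L
M = n / V_L = 2.532 / 0.429
M = 5.9020979 mol/L, rounded to 4 dp:

5.9021 mol/L


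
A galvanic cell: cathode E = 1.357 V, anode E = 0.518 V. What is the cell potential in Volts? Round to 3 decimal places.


Standard cell potential: E_cell = E_cathode - E_anode.
E_cell = 1.357 - (0.518)
E_cell = 0.839 V, rounded to 3 dp:

0.839 V


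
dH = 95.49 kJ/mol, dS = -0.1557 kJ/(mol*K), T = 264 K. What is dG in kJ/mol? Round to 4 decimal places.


Gibbs: dG = dH - T*dS (consistent units, dS already in kJ/(mol*K)).
T*dS = 264 * -0.1557 = -41.1048
dG = 95.49 - (-41.1048)
dG = 136.5948 kJ/mol, rounded to 4 dp:

136.5948 kJ/mol


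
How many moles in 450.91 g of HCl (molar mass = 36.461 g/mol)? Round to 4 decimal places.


n = mass / M
n = 450.91 / 36.461
n = 12.36691259 mol, rounded to 4 dp:

12.3669 mol


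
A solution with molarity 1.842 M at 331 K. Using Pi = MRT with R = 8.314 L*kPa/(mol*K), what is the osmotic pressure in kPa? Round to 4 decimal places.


Osmotic pressure (van't Hoff): Pi = M*R*T.
RT = 8.314 * 331 = 2751.934
Pi = 1.842 * 2751.934
Pi = 5069.062428 kPa, rounded to 4 dp:

5069.0624 kPa


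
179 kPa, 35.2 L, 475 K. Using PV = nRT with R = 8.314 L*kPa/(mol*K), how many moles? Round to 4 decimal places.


PV = nRT, solve for n = PV / (RT).
PV = 179 * 35.2 = 6300.8
RT = 8.314 * 475 = 3949.15
n = 6300.8 / 3949.15
n = 1.59548257 mol, rounded to 4 dp:

1.5955 mol


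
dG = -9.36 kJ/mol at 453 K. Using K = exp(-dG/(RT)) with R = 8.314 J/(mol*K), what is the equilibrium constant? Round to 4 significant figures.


dG is in kJ/mol; multiply by 1000 to match R in J/(mol*K).
RT = 8.314 * 453 = 3766.242 J/mol
exponent = -dG*1000 / (RT) = -(-9.36*1000) / 3766.242 = 2.48523595
K = exp(2.48523595)
K = 12.003952, rounded to 4 significant figures:

12.00


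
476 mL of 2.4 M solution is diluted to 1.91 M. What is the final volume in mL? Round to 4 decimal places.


Dilution: M1*V1 = M2*V2, solve for V2.
V2 = M1*V1 / M2
V2 = 2.4 * 476 / 1.91
V2 = 1142.4 / 1.91
V2 = 598.11518325 mL, rounded to 4 dp:

598.1152 mL


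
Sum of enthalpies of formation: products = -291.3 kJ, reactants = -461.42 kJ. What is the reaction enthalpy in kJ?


dH_rxn = sum(dH_f products) - sum(dH_f reactants)
dH_rxn = -291.3 - (-461.42)
dH_rxn = 170.12 kJ:

170.12 kJ


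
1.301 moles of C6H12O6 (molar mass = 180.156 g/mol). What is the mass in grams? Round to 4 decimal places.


mass = n * M
mass = 1.301 * 180.156
mass = 234.382956 g, rounded to 4 dp:

234.3830 g


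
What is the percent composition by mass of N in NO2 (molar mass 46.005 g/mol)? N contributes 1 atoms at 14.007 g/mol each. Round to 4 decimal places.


pct = 100 * (n_elem * M_elem) / M_total
mass_contribution = 1 * 14.007 = 14.007 g/mol
pct = 100 * 14.007 / 46.005
pct = 30.44669058 %, rounded to 4 dp:

30.4467 %


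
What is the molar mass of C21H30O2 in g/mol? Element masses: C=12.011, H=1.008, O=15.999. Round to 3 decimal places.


M = sum(count * atomic_mass) over atoms.
M = 21*12.011 + 30*1.008 + 2*15.999
M = 252.231 + 30.24 + 31.998
M = 314.469 g/mol, rounded to 3 dp:

314.469 g/mol


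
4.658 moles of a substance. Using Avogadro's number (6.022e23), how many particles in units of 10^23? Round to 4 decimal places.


N = n * NA, then divide by 1e23 for the requested units.
N / 1e23 = n * 6.022
N / 1e23 = 4.658 * 6.022
N / 1e23 = 28.050476, rounded to 4 dp:

28.0505


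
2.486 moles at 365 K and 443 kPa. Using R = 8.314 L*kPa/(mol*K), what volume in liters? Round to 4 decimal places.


PV = nRT, solve for V = nRT / P.
nRT = 2.486 * 8.314 * 365 = 7544.0405
V = 7544.0405 / 443
V = 17.02943679 L, rounded to 4 dp:

17.0294 L


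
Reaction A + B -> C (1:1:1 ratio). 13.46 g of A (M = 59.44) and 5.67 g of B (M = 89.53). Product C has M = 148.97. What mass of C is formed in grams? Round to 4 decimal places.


Find moles of each reactant; the smaller value is the limiting reagent in a 1:1:1 reaction, so moles_C equals moles of the limiter.
n_A = mass_A / M_A = 13.46 / 59.44 = 0.226447 mol
n_B = mass_B / M_B = 5.67 / 89.53 = 0.063331 mol
Limiting reagent: B (smaller), n_limiting = 0.063331 mol
mass_C = n_limiting * M_C = 0.063331 * 148.97
mass_C = 9.43441907 g, rounded to 4 dp:

9.4344 g


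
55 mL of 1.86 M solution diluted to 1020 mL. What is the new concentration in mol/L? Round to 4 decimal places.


Dilution: M1*V1 = M2*V2, solve for M2.
M2 = M1*V1 / V2
M2 = 1.86 * 55 / 1020
M2 = 102.3 / 1020
M2 = 0.10029412 mol/L, rounded to 4 dp:

0.1003 mol/L


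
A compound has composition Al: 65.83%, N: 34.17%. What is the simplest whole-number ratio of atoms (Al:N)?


Assume 100 g of compound, divide each mass% by atomic mass to get moles, then normalize by the smallest to get a raw atom ratio.
Moles per 100 g: Al: 65.83/26.982 = 2.4398, N: 34.17/14.007 = 2.4395
Raw ratio (divide by min = 2.4395): Al: 1.0, N: 1.0
Multiply by 1 to clear fractions: Al: 1.0 ~= 1, N: 1.0 ~= 1
Reduce by GCD to get the simplest whole-number ratio:

1:1


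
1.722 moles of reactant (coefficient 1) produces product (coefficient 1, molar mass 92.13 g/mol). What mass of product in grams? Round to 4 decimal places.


Use the coefficient ratio to convert reactant moles to product moles, then multiply by the product's molar mass.
moles_P = moles_R * (coeff_P / coeff_R) = 1.722 * (1/1) = 1.722
mass_P = moles_P * M_P = 1.722 * 92.13
mass_P = 158.64786 g, rounded to 4 dp:

158.6479 g


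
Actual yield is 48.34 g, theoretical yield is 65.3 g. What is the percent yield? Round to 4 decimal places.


% yield = 100 * actual / theoretical
% yield = 100 * 48.34 / 65.3
% yield = 74.02756508 %, rounded to 4 dp:

74.0276 %


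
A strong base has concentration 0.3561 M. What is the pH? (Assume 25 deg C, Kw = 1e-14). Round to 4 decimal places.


A strong base dissociates completely, so [OH-] equals the given concentration.
pOH = -log10([OH-]) = -log10(0.3561) = 0.448428
pH = 14 - pOH = 14 - 0.448428
pH = 13.551572, rounded to 4 dp:

13.5516


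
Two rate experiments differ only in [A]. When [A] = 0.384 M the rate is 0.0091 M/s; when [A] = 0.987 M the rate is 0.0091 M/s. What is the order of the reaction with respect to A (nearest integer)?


Rate is proportional to [A]^n, so rate2/rate1 = ([A]2/[A]1)^n. Take logs to solve for n.
rate2/rate1 = 0.0091 / 0.0091 = 1.0
[A]2/[A]1 = 0.987 / 0.384 = 2.5703
n = ln(1.0) / ln(2.5703) = 0.0
Nearest integer order:

0


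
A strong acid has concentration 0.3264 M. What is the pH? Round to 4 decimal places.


A strong acid dissociates completely, so [H+] equals the given concentration.
pH = -log10([H+]) = -log10(0.3264)
pH = 0.48624985, rounded to 4 dp:

0.4862


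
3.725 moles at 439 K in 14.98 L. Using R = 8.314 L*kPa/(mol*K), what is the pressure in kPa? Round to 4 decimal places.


PV = nRT, solve for P = nRT / V.
nRT = 3.725 * 8.314 * 439 = 13595.6764
P = 13595.6764 / 14.98
P = 907.58854473 kPa, rounded to 4 dp:

907.5885 kPa


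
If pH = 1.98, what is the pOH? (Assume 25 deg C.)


At 25 deg C, pH + pOH = 14.
pOH = 14 - pH = 14 - 1.98
pOH = 12.02:

12.02


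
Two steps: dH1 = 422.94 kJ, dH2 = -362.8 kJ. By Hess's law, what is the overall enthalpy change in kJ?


Hess's law: enthalpy is a state function, so add the step enthalpies.
dH_total = dH1 + dH2 = 422.94 + (-362.8)
dH_total = 60.14 kJ:

60.14 kJ


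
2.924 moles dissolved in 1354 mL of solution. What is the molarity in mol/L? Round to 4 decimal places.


Convert volume to liters: V_L = V_mL / 1000.
V_L = 1354 / 1000 = 1.354 L
M = n / V_L = 2.924 / 1.354
M = 2.15952733 mol/L, rounded to 4 dp:

2.1595 mol/L


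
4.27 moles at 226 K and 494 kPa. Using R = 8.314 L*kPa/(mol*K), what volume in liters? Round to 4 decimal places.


PV = nRT, solve for V = nRT / P.
nRT = 4.27 * 8.314 * 226 = 8023.1763
V = 8023.1763 / 494
V = 16.24124757 L, rounded to 4 dp:

16.2412 L


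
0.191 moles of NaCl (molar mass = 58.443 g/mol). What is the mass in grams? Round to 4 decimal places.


mass = n * M
mass = 0.191 * 58.443
mass = 11.162613 g, rounded to 4 dp:

11.1626 g


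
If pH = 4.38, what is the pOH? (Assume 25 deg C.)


At 25 deg C, pH + pOH = 14.
pOH = 14 - pH = 14 - 4.38
pOH = 9.62:

9.62


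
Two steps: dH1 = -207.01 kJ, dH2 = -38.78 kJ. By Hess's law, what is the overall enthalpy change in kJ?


Hess's law: enthalpy is a state function, so add the step enthalpies.
dH_total = dH1 + dH2 = -207.01 + (-38.78)
dH_total = -245.79 kJ:

-245.79 kJ


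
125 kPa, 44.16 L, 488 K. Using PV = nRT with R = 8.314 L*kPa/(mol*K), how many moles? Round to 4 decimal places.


PV = nRT, solve for n = PV / (RT).
PV = 125 * 44.16 = 5520.0
RT = 8.314 * 488 = 4057.232
n = 5520.0 / 4057.232
n = 1.36053349 mol, rounded to 4 dp:

1.3605 mol


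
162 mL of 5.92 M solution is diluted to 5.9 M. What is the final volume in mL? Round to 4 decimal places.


Dilution: M1*V1 = M2*V2, solve for V2.
V2 = M1*V1 / M2
V2 = 5.92 * 162 / 5.9
V2 = 959.04 / 5.9
V2 = 162.54915254 mL, rounded to 4 dp:

162.5492 mL


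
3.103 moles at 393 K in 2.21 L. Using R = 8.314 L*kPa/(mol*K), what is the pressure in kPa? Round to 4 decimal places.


PV = nRT, solve for P = nRT / V.
nRT = 3.103 * 8.314 * 393 = 10138.7484
P = 10138.7484 / 2.21
P = 4587.66895928 kPa, rounded to 4 dp:

4587.6690 kPa


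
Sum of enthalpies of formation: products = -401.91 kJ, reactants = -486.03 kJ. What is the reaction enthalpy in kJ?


dH_rxn = sum(dH_f products) - sum(dH_f reactants)
dH_rxn = -401.91 - (-486.03)
dH_rxn = 84.12 kJ:

84.12 kJ


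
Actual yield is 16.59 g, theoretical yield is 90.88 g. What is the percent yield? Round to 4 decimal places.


% yield = 100 * actual / theoretical
% yield = 100 * 16.59 / 90.88
% yield = 18.25484155 %, rounded to 4 dp:

18.2548 %


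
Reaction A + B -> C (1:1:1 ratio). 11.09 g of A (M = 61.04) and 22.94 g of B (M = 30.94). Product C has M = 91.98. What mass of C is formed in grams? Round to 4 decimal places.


Find moles of each reactant; the smaller value is the limiting reagent in a 1:1:1 reaction, so moles_C equals moles of the limiter.
n_A = mass_A / M_A = 11.09 / 61.04 = 0.181684 mol
n_B = mass_B / M_B = 22.94 / 30.94 = 0.741435 mol
Limiting reagent: A (smaller), n_limiting = 0.181684 mol
mass_C = n_limiting * M_C = 0.181684 * 91.98
mass_C = 16.71129432 g, rounded to 4 dp:

16.7113 g


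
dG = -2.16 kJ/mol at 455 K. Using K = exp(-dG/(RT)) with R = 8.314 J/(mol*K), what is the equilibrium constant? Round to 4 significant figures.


dG is in kJ/mol; multiply by 1000 to match R in J/(mol*K).
RT = 8.314 * 455 = 3782.87 J/mol
exponent = -dG*1000 / (RT) = -(-2.16*1000) / 3782.87 = 0.57099504
K = exp(0.57099504)
K = 1.7700274, rounded to 4 significant figures:

1.770


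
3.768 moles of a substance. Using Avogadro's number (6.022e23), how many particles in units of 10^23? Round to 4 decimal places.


N = n * NA, then divide by 1e23 for the requested units.
N / 1e23 = n * 6.022
N / 1e23 = 3.768 * 6.022
N / 1e23 = 22.690896, rounded to 4 dp:

22.6909


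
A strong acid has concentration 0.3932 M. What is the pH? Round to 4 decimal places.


A strong acid dissociates completely, so [H+] equals the given concentration.
pH = -log10([H+]) = -log10(0.3932)
pH = 0.40538649, rounded to 4 dp:

0.4054


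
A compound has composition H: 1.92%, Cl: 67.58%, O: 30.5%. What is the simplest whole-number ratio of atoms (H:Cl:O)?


Assume 100 g of compound, divide each mass% by atomic mass to get moles, then normalize by the smallest to get a raw atom ratio.
Moles per 100 g: H: 1.92/1.008 = 1.9048, Cl: 67.58/35.453 = 1.9062, O: 30.5/15.999 = 1.9064
Raw ratio (divide by min = 1.9048): H: 1.0, Cl: 1.001, O: 1.001
Multiply by 1 to clear fractions: H: 1.0 ~= 1, Cl: 1.001 ~= 1, O: 1.001 ~= 1
Reduce by GCD to get the simplest whole-number ratio:

1:1:1


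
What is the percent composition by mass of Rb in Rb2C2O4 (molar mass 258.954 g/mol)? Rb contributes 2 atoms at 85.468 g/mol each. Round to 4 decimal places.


pct = 100 * (n_elem * M_elem) / M_total
mass_contribution = 2 * 85.468 = 170.936 g/mol
pct = 100 * 170.936 / 258.954
pct = 66.01017941 %, rounded to 4 dp:

66.0102 %


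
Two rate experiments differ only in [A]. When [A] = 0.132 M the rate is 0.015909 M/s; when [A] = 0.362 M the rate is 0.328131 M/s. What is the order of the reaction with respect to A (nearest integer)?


Rate is proportional to [A]^n, so rate2/rate1 = ([A]2/[A]1)^n. Take logs to solve for n.
rate2/rate1 = 0.328131 / 0.015909 = 20.6255
[A]2/[A]1 = 0.362 / 0.132 = 2.7424
n = ln(20.6255) / ln(2.7424) = 3.0
Nearest integer order:

3


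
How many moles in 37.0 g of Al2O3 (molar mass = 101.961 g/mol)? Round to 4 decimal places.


n = mass / M
n = 37.0 / 101.961
n = 0.36288385 mol, rounded to 4 dp:

0.3629 mol


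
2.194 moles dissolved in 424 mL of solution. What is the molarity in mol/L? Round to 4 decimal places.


Convert volume to liters: V_L = V_mL / 1000.
V_L = 424 / 1000 = 0.424 L
M = n / V_L = 2.194 / 0.424
M = 5.1745283 mol/L, rounded to 4 dp:

5.1745 mol/L


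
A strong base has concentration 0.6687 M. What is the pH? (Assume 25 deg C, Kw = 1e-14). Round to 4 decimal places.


A strong base dissociates completely, so [OH-] equals the given concentration.
pOH = -log10([OH-]) = -log10(0.6687) = 0.174769
pH = 14 - pOH = 14 - 0.174769
pH = 13.825231, rounded to 4 dp:

13.8252


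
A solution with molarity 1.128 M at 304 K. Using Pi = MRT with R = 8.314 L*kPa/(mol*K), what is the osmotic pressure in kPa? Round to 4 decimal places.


Osmotic pressure (van't Hoff): Pi = M*R*T.
RT = 8.314 * 304 = 2527.456
Pi = 1.128 * 2527.456
Pi = 2850.970368 kPa, rounded to 4 dp:

2850.9704 kPa


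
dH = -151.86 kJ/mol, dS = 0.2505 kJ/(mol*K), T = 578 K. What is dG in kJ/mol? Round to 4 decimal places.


Gibbs: dG = dH - T*dS (consistent units, dS already in kJ/(mol*K)).
T*dS = 578 * 0.2505 = 144.789
dG = -151.86 - (144.789)
dG = -296.649 kJ/mol, rounded to 4 dp:

-296.6490 kJ/mol


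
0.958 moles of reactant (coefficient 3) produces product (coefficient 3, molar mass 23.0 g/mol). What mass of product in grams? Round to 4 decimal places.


Use the coefficient ratio to convert reactant moles to product moles, then multiply by the product's molar mass.
moles_P = moles_R * (coeff_P / coeff_R) = 0.958 * (3/3) = 0.958
mass_P = moles_P * M_P = 0.958 * 23.0
mass_P = 22.034 g, rounded to 4 dp:

22.0340 g


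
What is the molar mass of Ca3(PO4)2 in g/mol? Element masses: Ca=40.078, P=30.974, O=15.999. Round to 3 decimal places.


M = sum(count * atomic_mass) over atoms.
M = 3*40.078 + 2*30.974 + 8*15.999
M = 120.234 + 61.948 + 127.992
M = 310.174 g/mol, rounded to 3 dp:

310.174 g/mol


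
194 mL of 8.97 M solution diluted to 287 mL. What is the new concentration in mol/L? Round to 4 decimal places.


Dilution: M1*V1 = M2*V2, solve for M2.
M2 = M1*V1 / V2
M2 = 8.97 * 194 / 287
M2 = 1740.18 / 287
M2 = 6.06334495 mol/L, rounded to 4 dp:

6.0633 mol/L


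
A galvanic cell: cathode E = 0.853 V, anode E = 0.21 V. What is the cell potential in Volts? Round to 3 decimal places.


Standard cell potential: E_cell = E_cathode - E_anode.
E_cell = 0.853 - (0.21)
E_cell = 0.643 V, rounded to 3 dp:

0.643 V


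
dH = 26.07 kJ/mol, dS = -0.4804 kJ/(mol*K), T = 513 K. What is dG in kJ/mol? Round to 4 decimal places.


Gibbs: dG = dH - T*dS (consistent units, dS already in kJ/(mol*K)).
T*dS = 513 * -0.4804 = -246.4452
dG = 26.07 - (-246.4452)
dG = 272.5152 kJ/mol, rounded to 4 dp:

272.5152 kJ/mol


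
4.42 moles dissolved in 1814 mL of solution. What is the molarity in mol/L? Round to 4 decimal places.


Convert volume to liters: V_L = V_mL / 1000.
V_L = 1814 / 1000 = 1.814 L
M = n / V_L = 4.42 / 1.814
M = 2.43660419 mol/L, rounded to 4 dp:

2.4366 mol/L


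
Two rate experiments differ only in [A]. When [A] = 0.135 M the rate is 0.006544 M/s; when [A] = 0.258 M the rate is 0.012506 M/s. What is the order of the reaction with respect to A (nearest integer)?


Rate is proportional to [A]^n, so rate2/rate1 = ([A]2/[A]1)^n. Take logs to solve for n.
rate2/rate1 = 0.012506 / 0.006544 = 1.9111
[A]2/[A]1 = 0.258 / 0.135 = 1.9111
n = ln(1.9111) / ln(1.9111) = 1.0
Nearest integer order:

1


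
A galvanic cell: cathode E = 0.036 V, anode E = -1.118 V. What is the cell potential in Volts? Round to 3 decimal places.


Standard cell potential: E_cell = E_cathode - E_anode.
E_cell = 0.036 - (-1.118)
E_cell = 1.154 V, rounded to 3 dp:

1.154 V


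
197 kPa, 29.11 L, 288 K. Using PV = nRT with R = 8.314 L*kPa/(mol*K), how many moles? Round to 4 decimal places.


PV = nRT, solve for n = PV / (RT).
PV = 197 * 29.11 = 5734.67
RT = 8.314 * 288 = 2394.432
n = 5734.67 / 2394.432
n = 2.39500224 mol, rounded to 4 dp:

2.3950 mol


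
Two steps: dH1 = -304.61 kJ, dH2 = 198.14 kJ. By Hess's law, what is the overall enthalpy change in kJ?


Hess's law: enthalpy is a state function, so add the step enthalpies.
dH_total = dH1 + dH2 = -304.61 + (198.14)
dH_total = -106.47 kJ:

-106.47 kJ


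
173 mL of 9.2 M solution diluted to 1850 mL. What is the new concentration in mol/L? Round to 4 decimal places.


Dilution: M1*V1 = M2*V2, solve for M2.
M2 = M1*V1 / V2
M2 = 9.2 * 173 / 1850
M2 = 1591.6 / 1850
M2 = 0.86032432 mol/L, rounded to 4 dp:

0.8603 mol/L


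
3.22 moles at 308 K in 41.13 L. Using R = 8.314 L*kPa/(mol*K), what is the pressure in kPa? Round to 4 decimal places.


PV = nRT, solve for P = nRT / V.
nRT = 3.22 * 8.314 * 308 = 8245.4926
P = 8245.4926 / 41.13
P = 200.47392657 kPa, rounded to 4 dp:

200.4739 kPa


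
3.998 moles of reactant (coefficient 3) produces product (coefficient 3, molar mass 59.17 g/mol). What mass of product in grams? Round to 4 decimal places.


Use the coefficient ratio to convert reactant moles to product moles, then multiply by the product's molar mass.
moles_P = moles_R * (coeff_P / coeff_R) = 3.998 * (3/3) = 3.998
mass_P = moles_P * M_P = 3.998 * 59.17
mass_P = 236.56166 g, rounded to 4 dp:

236.5617 g


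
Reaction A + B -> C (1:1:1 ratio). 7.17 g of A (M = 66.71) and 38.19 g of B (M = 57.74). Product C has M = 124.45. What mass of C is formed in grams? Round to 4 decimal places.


Find moles of each reactant; the smaller value is the limiting reagent in a 1:1:1 reaction, so moles_C equals moles of the limiter.
n_A = mass_A / M_A = 7.17 / 66.71 = 0.10748 mol
n_B = mass_B / M_B = 38.19 / 57.74 = 0.661413 mol
Limiting reagent: A (smaller), n_limiting = 0.10748 mol
mass_C = n_limiting * M_C = 0.10748 * 124.45
mass_C = 13.375886 g, rounded to 4 dp:

13.3759 g


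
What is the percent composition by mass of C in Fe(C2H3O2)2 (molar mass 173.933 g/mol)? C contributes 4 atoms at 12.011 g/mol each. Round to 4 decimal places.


pct = 100 * (n_elem * M_elem) / M_total
mass_contribution = 4 * 12.011 = 48.044 g/mol
pct = 100 * 48.044 / 173.933
pct = 27.62213036 %, rounded to 4 dp:

27.6221 %


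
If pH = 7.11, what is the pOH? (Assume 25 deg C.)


At 25 deg C, pH + pOH = 14.
pOH = 14 - pH = 14 - 7.11
pOH = 6.89:

6.89


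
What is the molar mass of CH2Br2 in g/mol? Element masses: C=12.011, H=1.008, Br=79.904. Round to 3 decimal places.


M = sum(count * atomic_mass) over atoms.
M = 1*12.011 + 2*1.008 + 2*79.904
M = 12.011 + 2.016 + 159.808
M = 173.835 g/mol, rounded to 3 dp:

173.835 g/mol


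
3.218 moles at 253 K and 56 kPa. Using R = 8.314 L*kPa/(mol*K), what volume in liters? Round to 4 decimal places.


PV = nRT, solve for V = nRT / P.
nRT = 3.218 * 8.314 * 253 = 6768.8764
V = 6768.8764 / 56
V = 120.87279286 L, rounded to 4 dp:

120.8728 L


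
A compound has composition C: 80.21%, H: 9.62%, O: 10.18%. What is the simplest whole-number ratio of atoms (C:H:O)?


Assume 100 g of compound, divide each mass% by atomic mass to get moles, then normalize by the smallest to get a raw atom ratio.
Moles per 100 g: C: 80.21/12.011 = 6.678, H: 9.62/1.008 = 9.5437, O: 10.18/15.999 = 0.6363
Raw ratio (divide by min = 0.6363): C: 10.495, H: 14.999, O: 1.0
Multiply by 2 to clear fractions: C: 20.991 ~= 21, H: 29.998 ~= 30, O: 2.0 ~= 2
Reduce by GCD to get the simplest whole-number ratio:

21:30:2


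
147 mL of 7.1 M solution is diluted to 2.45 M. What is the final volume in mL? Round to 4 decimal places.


Dilution: M1*V1 = M2*V2, solve for V2.
V2 = M1*V1 / M2
V2 = 7.1 * 147 / 2.45
V2 = 1043.7 / 2.45
V2 = 426.0 mL, rounded to 4 dp:

426.0000 mL


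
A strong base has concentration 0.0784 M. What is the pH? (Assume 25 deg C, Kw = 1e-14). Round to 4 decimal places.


A strong base dissociates completely, so [OH-] equals the given concentration.
pOH = -log10([OH-]) = -log10(0.0784) = 1.105684
pH = 14 - pOH = 14 - 1.105684
pH = 12.894316, rounded to 4 dp:

12.8943


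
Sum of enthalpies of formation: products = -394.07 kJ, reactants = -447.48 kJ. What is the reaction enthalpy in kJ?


dH_rxn = sum(dH_f products) - sum(dH_f reactants)
dH_rxn = -394.07 - (-447.48)
dH_rxn = 53.41 kJ:

53.41 kJ


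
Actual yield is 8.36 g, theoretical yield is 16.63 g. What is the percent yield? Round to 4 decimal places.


% yield = 100 * actual / theoretical
% yield = 100 * 8.36 / 16.63
% yield = 50.27059531 %, rounded to 4 dp:

50.2706 %


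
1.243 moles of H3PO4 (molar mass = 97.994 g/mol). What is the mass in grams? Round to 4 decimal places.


mass = n * M
mass = 1.243 * 97.994
mass = 121.806542 g, rounded to 4 dp:

121.8065 g


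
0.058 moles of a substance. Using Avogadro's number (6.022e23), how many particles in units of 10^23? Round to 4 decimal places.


N = n * NA, then divide by 1e23 for the requested units.
N / 1e23 = n * 6.022
N / 1e23 = 0.058 * 6.022
N / 1e23 = 0.349276, rounded to 4 dp:

0.3493


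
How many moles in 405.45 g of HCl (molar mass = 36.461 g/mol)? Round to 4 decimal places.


n = mass / M
n = 405.45 / 36.461
n = 11.12010093 mol, rounded to 4 dp:

11.1201 mol


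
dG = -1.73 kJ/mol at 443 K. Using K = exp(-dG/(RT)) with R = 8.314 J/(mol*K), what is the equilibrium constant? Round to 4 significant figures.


dG is in kJ/mol; multiply by 1000 to match R in J/(mol*K).
RT = 8.314 * 443 = 3683.102 J/mol
exponent = -dG*1000 / (RT) = -(-1.73*1000) / 3683.102 = 0.46971276
K = exp(0.46971276)
K = 1.5995347, rounded to 4 significant figures:

1.600


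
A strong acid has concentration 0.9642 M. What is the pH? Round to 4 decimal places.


A strong acid dissociates completely, so [H+] equals the given concentration.
pH = -log10([H+]) = -log10(0.9642)
pH = 0.01583287, rounded to 4 dp:

0.0158


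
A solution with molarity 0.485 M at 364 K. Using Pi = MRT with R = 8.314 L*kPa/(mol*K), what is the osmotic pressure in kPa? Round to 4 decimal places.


Osmotic pressure (van't Hoff): Pi = M*R*T.
RT = 8.314 * 364 = 3026.296
Pi = 0.485 * 3026.296
Pi = 1467.75356 kPa, rounded to 4 dp:

1467.7536 kPa


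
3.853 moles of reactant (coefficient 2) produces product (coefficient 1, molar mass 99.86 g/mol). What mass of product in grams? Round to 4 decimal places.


Use the coefficient ratio to convert reactant moles to product moles, then multiply by the product's molar mass.
moles_P = moles_R * (coeff_P / coeff_R) = 3.853 * (1/2) = 1.9265
mass_P = moles_P * M_P = 1.9265 * 99.86
mass_P = 192.38029 g, rounded to 4 dp:

192.3803 g


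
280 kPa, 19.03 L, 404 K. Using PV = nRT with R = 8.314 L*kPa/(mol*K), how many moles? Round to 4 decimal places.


PV = nRT, solve for n = PV / (RT).
PV = 280 * 19.03 = 5328.4
RT = 8.314 * 404 = 3358.856
n = 5328.4 / 3358.856
n = 1.58637346 mol, rounded to 4 dp:

1.5864 mol


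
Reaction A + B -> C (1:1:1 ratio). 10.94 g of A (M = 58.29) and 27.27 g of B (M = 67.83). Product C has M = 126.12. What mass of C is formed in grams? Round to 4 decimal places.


Find moles of each reactant; the smaller value is the limiting reagent in a 1:1:1 reaction, so moles_C equals moles of the limiter.
n_A = mass_A / M_A = 10.94 / 58.29 = 0.187682 mol
n_B = mass_B / M_B = 27.27 / 67.83 = 0.402034 mol
Limiting reagent: A (smaller), n_limiting = 0.187682 mol
mass_C = n_limiting * M_C = 0.187682 * 126.12
mass_C = 23.67045384 g, rounded to 4 dp:

23.6705 g
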